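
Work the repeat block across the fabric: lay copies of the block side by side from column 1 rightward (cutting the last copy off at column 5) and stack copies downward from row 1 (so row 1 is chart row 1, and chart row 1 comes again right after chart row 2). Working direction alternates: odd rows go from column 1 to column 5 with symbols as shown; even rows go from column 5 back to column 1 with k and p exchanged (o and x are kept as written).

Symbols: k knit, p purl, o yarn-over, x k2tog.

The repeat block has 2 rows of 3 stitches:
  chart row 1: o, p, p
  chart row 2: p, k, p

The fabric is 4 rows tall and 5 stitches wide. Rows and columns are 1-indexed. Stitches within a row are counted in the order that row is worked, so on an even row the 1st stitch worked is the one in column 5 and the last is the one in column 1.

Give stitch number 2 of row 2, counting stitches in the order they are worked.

Stitch:
k

Derivation:
For row 2: chart row = ((2-1) mod 2) + 1 = 2; this is a WS (even) row.
Chart row 2 tiled across columns 1-5: p k p p k
Wrong side: read the tiled row from column 5 down to 1 and exchange k with p (leave o, x).
Row 2 as worked: p k k p k
The 2nd stitch worked is k.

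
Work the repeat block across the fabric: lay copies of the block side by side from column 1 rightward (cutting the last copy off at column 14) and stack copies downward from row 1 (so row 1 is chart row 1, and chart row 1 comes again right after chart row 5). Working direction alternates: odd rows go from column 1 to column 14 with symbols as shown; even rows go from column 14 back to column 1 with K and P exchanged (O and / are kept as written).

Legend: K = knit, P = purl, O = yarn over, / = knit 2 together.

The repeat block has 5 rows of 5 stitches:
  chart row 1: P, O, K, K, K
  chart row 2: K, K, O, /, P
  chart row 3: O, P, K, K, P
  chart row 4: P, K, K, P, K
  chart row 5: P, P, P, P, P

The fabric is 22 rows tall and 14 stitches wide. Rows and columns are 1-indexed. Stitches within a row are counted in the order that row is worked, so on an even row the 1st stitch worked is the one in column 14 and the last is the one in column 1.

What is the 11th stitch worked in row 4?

Row 4: (4-1) mod 5 = 3, so use chart row 4. Even row -> WS.
Chart row 4 tiled across columns 1-14: P K K P K P K K P K P K K P
WS: work from column 14 back to column 1 (reverse the tiled row), swapping K<->P (O and / unchanged).
Row 4 as worked: K P P K P K P P K P K P P K
Stitch 11 in working order -> K

Stitch:
K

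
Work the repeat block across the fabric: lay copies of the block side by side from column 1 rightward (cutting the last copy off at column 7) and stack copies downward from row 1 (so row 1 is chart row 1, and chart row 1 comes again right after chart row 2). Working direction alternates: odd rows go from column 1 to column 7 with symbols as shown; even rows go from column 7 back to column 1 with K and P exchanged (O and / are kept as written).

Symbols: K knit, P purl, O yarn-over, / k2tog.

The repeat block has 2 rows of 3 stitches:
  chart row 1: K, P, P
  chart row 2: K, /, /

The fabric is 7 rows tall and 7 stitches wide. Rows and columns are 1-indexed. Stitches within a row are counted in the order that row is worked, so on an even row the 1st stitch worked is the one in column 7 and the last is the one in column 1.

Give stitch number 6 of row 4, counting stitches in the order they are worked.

== STITCH ==
/

Derivation:
Row 4: (4-1) mod 2 = 1, so use chart row 2. Even row -> WS.
Chart row 2 tiled across columns 1-7: K / / K / / K
Wrong side: read the tiled row from column 7 down to 1 and exchange K with P (leave O, /).
Row 4 as worked: P / / P / / P
Stitch 6 in working order -> /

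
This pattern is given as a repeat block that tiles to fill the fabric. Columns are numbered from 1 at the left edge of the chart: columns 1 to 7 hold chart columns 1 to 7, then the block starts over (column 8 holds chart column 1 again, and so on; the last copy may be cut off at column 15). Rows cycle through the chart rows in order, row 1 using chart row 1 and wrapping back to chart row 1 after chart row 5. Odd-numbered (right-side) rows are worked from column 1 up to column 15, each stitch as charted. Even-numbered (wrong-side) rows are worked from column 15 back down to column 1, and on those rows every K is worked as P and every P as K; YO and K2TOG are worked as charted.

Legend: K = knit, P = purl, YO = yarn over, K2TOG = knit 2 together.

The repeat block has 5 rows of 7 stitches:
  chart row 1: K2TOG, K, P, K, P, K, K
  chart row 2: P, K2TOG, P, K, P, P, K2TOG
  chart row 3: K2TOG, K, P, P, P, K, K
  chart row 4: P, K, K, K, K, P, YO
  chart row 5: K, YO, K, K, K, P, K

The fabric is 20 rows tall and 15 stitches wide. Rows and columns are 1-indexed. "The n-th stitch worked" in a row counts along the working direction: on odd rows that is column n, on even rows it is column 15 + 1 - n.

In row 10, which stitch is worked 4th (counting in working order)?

Result:
P

Derivation:
Row 10: (10-1) mod 5 = 4, so use chart row 5. Even row -> WS.
Chart row 5 tiled across columns 1-15: K YO K K K P K K YO K K K P K K
Wrong side: read the tiled row from column 15 down to 1 and exchange K with P (leave YO, K2TOG).
Row 10 as worked: P P K P P P YO P P K P P P YO P
The 4th stitch worked is P.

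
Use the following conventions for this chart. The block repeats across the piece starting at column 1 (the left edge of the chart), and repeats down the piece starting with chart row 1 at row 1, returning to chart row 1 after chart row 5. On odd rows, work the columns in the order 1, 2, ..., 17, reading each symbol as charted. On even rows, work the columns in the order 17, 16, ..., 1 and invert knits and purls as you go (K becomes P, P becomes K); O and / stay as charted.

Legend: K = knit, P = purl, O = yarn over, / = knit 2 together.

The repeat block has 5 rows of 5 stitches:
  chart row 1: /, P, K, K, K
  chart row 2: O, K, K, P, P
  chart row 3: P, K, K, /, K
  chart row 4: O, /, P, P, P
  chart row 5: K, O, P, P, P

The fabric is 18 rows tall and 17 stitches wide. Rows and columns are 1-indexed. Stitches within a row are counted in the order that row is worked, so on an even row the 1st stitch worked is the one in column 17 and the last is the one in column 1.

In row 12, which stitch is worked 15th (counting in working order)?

Row 12 uses chart row ((12-1) mod 5)+1 = 2. Row 12 is even, so WS.
Chart row 2 tiled across columns 1-17: O K K P P O K K P P O K K P P O K
WS row: flip the tiled sequence (start at column 17) and apply K<->P; O and / stay.
Row 12 as worked: P O K K P P O K K P P O K K P P O
The 15th stitch worked is P.

Stitch:
P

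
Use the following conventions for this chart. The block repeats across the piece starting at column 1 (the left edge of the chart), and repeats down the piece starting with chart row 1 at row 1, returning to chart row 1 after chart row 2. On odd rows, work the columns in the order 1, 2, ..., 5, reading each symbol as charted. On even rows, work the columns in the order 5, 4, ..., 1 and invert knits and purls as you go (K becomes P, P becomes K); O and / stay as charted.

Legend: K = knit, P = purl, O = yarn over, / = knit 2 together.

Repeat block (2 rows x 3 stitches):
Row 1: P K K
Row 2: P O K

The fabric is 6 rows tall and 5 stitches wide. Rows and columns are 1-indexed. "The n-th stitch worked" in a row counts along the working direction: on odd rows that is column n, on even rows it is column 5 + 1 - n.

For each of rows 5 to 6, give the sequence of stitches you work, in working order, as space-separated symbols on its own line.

Rows as worked:
P K K P K
O K P O K

Derivation:
Row 5: chart row 1, RS - tile across columns 1-5 and work as-is.
Row 6: chart row 2, WS - tiled (columns 1-5): P O K P O; work from column 5 back to 1 with K<->P swapped.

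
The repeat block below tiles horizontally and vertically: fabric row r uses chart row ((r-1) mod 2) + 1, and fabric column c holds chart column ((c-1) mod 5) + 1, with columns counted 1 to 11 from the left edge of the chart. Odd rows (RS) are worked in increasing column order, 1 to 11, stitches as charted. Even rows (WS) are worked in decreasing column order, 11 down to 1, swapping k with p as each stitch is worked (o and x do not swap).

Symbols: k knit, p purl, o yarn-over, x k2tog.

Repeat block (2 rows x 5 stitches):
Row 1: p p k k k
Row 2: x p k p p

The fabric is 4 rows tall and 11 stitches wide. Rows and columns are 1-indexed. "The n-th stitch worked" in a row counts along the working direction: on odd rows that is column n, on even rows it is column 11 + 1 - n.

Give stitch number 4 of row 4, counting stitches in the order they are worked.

Stitch:
p

Derivation:
For row 4: chart row = ((4-1) mod 2) + 1 = 2; this is a WS (even) row.
Chart row 2 tiled across columns 1-11: x p k p p x p k p p x
Wrong side: read the tiled row from column 11 down to 1 and exchange k with p (leave o, x).
Row 4 as worked: x k k p k x k k p k x
Stitch 4 in working order -> p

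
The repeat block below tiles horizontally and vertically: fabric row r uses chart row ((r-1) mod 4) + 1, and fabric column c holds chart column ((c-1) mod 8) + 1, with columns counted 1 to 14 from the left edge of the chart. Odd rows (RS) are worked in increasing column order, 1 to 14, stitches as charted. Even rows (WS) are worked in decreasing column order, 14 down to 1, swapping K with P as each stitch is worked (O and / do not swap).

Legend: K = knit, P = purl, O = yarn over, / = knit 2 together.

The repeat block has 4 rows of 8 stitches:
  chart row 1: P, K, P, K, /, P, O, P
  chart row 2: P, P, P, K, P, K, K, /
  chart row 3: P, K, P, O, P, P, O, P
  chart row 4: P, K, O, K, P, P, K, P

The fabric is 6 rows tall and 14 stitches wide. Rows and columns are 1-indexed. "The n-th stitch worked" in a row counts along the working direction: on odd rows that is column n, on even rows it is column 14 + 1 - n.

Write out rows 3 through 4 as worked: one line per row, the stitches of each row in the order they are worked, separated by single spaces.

Rows as worked:
P K P O P P O P P K P O P P
K K P O P K K P K K P O P K

Derivation:
Row 3: chart row 3, RS - tile across columns 1-14 and work as-is.
Row 4: chart row 4, WS - tiled (columns 1-14): P K O K P P K P P K O K P P; work from column 14 back to 1 with K<->P swapped.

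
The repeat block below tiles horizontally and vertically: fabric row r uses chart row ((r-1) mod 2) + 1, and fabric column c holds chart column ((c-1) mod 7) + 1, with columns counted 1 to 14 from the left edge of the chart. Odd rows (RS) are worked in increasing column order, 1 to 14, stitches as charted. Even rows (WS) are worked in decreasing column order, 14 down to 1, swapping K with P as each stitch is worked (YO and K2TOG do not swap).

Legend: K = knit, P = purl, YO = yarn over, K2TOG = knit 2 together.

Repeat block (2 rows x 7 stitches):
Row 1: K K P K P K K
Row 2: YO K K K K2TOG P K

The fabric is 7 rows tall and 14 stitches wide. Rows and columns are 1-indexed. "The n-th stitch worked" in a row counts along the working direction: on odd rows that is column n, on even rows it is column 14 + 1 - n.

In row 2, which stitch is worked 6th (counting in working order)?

Row 2 uses chart row ((2-1) mod 2)+1 = 2. Row 2 is even, so WS.
Chart row 2 tiled across columns 1-14: YO K K K K2TOG P K YO K K K K2TOG P K
Wrong side: read the tiled row from column 14 down to 1 and exchange K with P (leave YO, K2TOG).
Row 2 as worked: P K K2TOG P P P YO P K K2TOG P P P YO
Stitch 6 in working order -> P

Stitch:
P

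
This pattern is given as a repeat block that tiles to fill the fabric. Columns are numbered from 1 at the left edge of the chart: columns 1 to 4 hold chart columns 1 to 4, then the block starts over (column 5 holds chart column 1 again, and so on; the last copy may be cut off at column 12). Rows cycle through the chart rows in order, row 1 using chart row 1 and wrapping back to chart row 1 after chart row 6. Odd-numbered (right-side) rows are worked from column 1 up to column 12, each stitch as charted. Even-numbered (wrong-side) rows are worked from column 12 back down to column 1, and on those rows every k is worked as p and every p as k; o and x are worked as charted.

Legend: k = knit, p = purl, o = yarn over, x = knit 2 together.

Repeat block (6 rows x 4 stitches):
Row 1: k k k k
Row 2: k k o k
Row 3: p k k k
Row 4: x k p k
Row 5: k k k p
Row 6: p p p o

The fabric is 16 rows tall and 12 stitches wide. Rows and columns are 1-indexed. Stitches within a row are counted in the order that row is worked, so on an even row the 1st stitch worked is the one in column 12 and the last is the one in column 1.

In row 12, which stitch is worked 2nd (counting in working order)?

Stitch:
k

Derivation:
Row 12: (12-1) mod 6 = 5, so use chart row 6. Even row -> WS.
Chart row 6 tiled across columns 1-12: p p p o p p p o p p p o
Wrong side: read the tiled row from column 12 down to 1 and exchange k with p (leave o, x).
Row 12 as worked: o k k k o k k k o k k k
The 2nd stitch worked is k.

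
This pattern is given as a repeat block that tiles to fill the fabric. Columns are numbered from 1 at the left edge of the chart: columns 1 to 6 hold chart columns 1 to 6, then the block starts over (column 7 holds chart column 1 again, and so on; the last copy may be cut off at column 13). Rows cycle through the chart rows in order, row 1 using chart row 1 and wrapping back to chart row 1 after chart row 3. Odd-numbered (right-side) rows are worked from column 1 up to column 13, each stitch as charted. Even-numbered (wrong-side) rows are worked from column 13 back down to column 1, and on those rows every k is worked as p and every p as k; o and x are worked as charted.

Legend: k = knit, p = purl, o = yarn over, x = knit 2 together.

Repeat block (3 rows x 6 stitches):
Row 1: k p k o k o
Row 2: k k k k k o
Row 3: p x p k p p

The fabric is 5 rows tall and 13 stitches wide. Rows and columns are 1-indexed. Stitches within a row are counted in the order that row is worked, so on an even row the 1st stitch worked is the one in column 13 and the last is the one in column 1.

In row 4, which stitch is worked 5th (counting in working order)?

Result:
p

Derivation:
Row 4 uses chart row ((4-1) mod 3)+1 = 1. Row 4 is even, so WS.
Chart row 1 tiled across columns 1-13: k p k o k o k p k o k o k
Wrong side: read the tiled row from column 13 down to 1 and exchange k with p (leave o, x).
Row 4 as worked: p o p o p k p o p o p k p
Counting 5 along the worked row gives p.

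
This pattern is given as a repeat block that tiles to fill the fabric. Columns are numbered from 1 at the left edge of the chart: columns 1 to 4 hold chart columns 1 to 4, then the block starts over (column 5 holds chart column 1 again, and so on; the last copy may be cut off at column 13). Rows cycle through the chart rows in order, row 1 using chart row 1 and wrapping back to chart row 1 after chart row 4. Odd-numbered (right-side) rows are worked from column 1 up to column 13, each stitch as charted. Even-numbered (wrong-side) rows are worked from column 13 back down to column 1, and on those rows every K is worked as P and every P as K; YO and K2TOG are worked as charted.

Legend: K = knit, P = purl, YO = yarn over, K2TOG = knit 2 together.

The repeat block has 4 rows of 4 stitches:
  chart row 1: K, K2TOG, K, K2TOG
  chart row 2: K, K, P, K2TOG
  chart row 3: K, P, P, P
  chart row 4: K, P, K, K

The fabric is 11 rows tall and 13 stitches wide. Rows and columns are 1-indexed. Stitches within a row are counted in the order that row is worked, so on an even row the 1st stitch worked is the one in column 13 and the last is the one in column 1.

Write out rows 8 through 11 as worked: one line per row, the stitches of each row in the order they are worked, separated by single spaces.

== ROWS AS WORKED ==
P P P K P P P K P P P K P
K K2TOG K K2TOG K K2TOG K K2TOG K K2TOG K K2TOG K
P K2TOG K P P K2TOG K P P K2TOG K P P
K P P P K P P P K P P P K

Derivation:
Row 8: chart row 4, WS - tiled (columns 1-13): K P K K K P K K K P K K K; work from column 13 back to 1 with K<->P swapped.
Row 9: chart row 1, RS - tile across columns 1-13 and work as-is.
Row 10: chart row 2, WS - tiled (columns 1-13): K K P K2TOG K K P K2TOG K K P K2TOG K; work from column 13 back to 1 with K<->P swapped.
Row 11: chart row 3, RS - tile across columns 1-13 and work as-is.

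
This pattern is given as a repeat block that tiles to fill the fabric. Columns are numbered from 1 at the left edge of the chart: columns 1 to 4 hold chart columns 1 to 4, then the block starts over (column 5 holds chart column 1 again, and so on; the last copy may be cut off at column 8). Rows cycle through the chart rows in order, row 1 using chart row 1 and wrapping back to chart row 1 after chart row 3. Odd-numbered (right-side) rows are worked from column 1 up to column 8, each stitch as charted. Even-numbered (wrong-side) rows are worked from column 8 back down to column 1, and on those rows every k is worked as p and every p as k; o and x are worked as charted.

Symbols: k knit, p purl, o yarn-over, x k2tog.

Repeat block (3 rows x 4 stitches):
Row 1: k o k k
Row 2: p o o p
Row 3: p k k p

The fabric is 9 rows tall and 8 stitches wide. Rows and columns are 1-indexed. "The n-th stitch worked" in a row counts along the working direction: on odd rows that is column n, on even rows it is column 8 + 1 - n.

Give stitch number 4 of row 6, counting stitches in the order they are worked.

Stitch:
k

Derivation:
Row 6: (6-1) mod 3 = 2, so use chart row 3. Even row -> WS.
Chart row 3 tiled across columns 1-8: p k k p p k k p
WS row: flip the tiled sequence (start at column 8) and apply k<->p; o and x stay.
Row 6 as worked: k p p k k p p k
The 4th stitch worked is k.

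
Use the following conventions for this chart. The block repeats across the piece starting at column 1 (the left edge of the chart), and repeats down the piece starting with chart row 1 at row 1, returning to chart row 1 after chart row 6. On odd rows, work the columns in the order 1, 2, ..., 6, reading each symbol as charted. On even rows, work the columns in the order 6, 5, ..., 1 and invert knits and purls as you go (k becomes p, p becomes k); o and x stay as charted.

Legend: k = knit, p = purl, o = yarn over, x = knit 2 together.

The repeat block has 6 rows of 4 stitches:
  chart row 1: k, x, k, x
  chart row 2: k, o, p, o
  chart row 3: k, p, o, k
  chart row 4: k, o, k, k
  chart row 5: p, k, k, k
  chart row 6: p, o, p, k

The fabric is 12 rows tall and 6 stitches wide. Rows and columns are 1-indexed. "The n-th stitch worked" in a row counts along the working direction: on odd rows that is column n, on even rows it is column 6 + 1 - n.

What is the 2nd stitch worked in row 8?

Row 8 uses chart row ((8-1) mod 6)+1 = 2. Row 8 is even, so WS.
Chart row 2 tiled across columns 1-6: k o p o k o
WS row: flip the tiled sequence (start at column 6) and apply k<->p; o and x stay.
Row 8 as worked: o p o k o p
Counting 2 along the worked row gives p.

Stitch:
p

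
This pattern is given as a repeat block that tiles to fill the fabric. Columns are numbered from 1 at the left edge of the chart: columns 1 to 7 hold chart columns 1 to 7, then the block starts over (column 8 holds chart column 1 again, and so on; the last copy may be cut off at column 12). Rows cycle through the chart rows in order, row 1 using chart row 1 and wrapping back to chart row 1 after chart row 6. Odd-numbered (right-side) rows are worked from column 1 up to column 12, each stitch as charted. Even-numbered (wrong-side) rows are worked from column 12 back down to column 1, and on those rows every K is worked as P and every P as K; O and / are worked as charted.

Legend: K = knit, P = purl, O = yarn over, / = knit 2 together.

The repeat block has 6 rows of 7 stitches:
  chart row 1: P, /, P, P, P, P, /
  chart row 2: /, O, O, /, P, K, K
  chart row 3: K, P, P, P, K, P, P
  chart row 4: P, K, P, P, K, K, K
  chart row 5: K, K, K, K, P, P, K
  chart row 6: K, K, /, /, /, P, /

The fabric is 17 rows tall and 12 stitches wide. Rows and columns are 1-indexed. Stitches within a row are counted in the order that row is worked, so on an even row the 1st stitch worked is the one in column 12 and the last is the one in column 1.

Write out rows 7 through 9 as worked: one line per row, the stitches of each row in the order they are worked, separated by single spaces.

== ROWS AS WORKED ==
P / P P P P / P / P P P
K / O O / P P K / O O /
K P P P K P P K P P P K

Derivation:
Row 7: chart row 1, RS - tile across columns 1-12 and work as-is.
Row 8: chart row 2, WS - tiled (columns 1-12): / O O / P K K / O O / P; work from column 12 back to 1 with K<->P swapped.
Row 9: chart row 3, RS - tile across columns 1-12 and work as-is.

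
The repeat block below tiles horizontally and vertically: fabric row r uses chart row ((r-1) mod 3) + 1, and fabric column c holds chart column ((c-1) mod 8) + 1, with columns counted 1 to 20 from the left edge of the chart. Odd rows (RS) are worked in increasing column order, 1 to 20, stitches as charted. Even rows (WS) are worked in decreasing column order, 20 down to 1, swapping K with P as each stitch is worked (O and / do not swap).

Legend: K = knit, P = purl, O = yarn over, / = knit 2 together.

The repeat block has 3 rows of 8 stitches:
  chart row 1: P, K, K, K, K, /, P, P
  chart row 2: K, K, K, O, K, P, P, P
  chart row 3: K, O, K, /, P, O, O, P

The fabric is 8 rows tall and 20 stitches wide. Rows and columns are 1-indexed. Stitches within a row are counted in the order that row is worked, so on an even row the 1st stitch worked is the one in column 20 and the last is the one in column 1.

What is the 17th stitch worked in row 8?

Row 8: (8-1) mod 3 = 1, so use chart row 2. Even row -> WS.
Chart row 2 tiled across columns 1-20: K K K O K P P P K K K O K P P P K K K O
Wrong side: read the tiled row from column 20 down to 1 and exchange K with P (leave O, /).
Row 8 as worked: O P P P K K K P O P P P K K K P O P P P
The 17th stitch worked is O.

Result:
O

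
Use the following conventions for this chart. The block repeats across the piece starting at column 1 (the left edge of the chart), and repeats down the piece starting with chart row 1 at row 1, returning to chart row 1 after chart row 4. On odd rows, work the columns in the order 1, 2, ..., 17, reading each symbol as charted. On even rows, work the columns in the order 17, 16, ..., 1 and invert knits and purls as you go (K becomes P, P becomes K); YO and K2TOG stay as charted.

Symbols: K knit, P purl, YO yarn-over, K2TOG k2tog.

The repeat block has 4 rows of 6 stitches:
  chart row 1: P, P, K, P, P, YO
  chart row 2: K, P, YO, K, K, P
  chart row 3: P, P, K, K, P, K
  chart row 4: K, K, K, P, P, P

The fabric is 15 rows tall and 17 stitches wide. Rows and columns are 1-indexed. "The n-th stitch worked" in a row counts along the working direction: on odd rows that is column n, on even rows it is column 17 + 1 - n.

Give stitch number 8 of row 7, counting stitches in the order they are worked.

Row 7: (7-1) mod 4 = 2, so use chart row 3. Odd row -> RS.
Chart row 3 tiled across columns 1-17: P P K K P K P P K K P K P P K K P
Right side: take the tiled row as-is (worked left to right from column 1).
Counting 8 along the worked row gives P.

== STITCH ==
P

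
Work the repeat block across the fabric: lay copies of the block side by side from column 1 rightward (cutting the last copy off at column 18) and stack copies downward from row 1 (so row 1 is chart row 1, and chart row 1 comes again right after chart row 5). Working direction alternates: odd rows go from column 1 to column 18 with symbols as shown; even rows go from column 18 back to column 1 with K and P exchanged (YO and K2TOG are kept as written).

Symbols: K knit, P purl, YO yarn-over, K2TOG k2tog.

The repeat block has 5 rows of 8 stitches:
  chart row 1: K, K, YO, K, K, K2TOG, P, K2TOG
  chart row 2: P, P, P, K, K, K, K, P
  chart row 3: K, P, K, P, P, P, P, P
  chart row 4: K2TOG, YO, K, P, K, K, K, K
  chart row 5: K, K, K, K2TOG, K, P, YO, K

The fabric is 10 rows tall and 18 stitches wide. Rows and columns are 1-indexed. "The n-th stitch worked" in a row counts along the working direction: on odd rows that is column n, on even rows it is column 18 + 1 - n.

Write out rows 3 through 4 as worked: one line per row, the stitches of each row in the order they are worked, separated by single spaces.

Row 3: chart row 3, RS - tile across columns 1-18 and work as-is.
Row 4: chart row 4, WS - tiled (columns 1-18): K2TOG YO K P K K K K K2TOG YO K P K K K K K2TOG YO; work from column 18 back to 1 with K<->P swapped.

Result:
K P K P P P P P K P K P P P P P K P
YO K2TOG P P P P K P YO K2TOG P P P P K P YO K2TOG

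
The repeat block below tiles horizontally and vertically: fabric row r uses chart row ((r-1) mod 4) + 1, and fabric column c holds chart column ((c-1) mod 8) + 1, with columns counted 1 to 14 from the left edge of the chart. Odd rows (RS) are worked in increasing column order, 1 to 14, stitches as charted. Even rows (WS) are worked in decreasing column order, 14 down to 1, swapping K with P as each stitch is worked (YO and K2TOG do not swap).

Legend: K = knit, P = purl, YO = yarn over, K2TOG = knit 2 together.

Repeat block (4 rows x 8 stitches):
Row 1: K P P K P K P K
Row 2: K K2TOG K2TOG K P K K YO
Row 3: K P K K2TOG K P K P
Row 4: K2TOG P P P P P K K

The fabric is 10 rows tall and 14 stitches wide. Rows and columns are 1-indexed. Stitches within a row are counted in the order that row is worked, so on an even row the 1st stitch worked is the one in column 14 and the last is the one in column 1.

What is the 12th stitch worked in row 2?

== STITCH ==
K2TOG

Derivation:
Row 2 uses chart row ((2-1) mod 4)+1 = 2. Row 2 is even, so WS.
Chart row 2 tiled across columns 1-14: K K2TOG K2TOG K P K K YO K K2TOG K2TOG K P K
WS: work from column 14 back to column 1 (reverse the tiled row), swapping K<->P (YO and K2TOG unchanged).
Row 2 as worked: P K P K2TOG K2TOG P YO P P K P K2TOG K2TOG P
The 12th stitch worked is K2TOG.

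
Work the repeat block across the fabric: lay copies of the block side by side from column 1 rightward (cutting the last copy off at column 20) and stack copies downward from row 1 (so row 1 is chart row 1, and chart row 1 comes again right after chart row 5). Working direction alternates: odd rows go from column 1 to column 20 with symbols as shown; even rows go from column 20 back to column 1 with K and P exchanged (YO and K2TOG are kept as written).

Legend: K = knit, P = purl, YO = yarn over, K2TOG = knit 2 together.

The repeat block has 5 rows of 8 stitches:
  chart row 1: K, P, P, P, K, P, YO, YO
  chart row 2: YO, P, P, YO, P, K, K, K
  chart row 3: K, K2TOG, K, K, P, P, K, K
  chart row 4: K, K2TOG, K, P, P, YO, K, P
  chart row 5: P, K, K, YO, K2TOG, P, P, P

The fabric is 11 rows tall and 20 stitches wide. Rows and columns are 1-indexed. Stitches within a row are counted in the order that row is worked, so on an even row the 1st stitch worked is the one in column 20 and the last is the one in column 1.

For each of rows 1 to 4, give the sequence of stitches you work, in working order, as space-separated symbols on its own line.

Result:
K P P P K P YO YO K P P P K P YO YO K P P P
YO K K YO P P P K YO K K YO P P P K YO K K YO
K K2TOG K K P P K K K K2TOG K K P P K K K K2TOG K K
K P K2TOG P K P YO K K P K2TOG P K P YO K K P K2TOG P

Derivation:
Row 1: chart row 1, RS - tile across columns 1-20 and work as-is.
Row 2: chart row 2, WS - tiled (columns 1-20): YO P P YO P K K K YO P P YO P K K K YO P P YO; work from column 20 back to 1 with K<->P swapped.
Row 3: chart row 3, RS - tile across columns 1-20 and work as-is.
Row 4: chart row 4, WS - tiled (columns 1-20): K K2TOG K P P YO K P K K2TOG K P P YO K P K K2TOG K P; work from column 20 back to 1 with K<->P swapped.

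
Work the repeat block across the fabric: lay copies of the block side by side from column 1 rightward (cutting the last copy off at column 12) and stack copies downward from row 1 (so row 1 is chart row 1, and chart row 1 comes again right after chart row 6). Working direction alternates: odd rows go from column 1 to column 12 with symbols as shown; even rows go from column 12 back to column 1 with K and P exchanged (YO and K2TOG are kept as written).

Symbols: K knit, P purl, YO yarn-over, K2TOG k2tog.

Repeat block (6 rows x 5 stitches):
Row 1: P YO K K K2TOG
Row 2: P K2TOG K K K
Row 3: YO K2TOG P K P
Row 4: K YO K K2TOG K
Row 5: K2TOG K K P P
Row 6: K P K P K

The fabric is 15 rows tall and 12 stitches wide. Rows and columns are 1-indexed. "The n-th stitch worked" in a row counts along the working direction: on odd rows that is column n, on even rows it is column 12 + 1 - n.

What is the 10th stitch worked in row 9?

For row 9: chart row = ((9-1) mod 6) + 1 = 3; this is a RS (odd) row.
Chart row 3 tiled across columns 1-12: YO K2TOG P K P YO K2TOG P K P YO K2TOG
Right side: take the tiled row as-is (worked left to right from column 1).
Counting 10 along the worked row gives P.

== STITCH ==
P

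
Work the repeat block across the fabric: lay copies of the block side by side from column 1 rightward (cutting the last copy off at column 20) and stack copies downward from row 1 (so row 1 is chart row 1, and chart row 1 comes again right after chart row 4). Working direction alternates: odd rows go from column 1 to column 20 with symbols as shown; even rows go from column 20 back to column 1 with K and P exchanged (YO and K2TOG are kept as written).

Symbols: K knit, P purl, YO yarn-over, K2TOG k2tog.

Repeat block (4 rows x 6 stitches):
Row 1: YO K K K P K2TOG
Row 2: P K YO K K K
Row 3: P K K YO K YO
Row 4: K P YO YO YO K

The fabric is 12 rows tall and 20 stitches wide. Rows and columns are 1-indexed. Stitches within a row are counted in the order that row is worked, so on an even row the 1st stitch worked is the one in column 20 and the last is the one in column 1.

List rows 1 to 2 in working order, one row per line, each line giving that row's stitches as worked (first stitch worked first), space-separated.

== ROWS AS WORKED ==
YO K K K P K2TOG YO K K K P K2TOG YO K K K P K2TOG YO K
P K P P P YO P K P P P YO P K P P P YO P K

Derivation:
Row 1: chart row 1, RS - tile across columns 1-20 and work as-is.
Row 2: chart row 2, WS - tiled (columns 1-20): P K YO K K K P K YO K K K P K YO K K K P K; work from column 20 back to 1 with K<->P swapped.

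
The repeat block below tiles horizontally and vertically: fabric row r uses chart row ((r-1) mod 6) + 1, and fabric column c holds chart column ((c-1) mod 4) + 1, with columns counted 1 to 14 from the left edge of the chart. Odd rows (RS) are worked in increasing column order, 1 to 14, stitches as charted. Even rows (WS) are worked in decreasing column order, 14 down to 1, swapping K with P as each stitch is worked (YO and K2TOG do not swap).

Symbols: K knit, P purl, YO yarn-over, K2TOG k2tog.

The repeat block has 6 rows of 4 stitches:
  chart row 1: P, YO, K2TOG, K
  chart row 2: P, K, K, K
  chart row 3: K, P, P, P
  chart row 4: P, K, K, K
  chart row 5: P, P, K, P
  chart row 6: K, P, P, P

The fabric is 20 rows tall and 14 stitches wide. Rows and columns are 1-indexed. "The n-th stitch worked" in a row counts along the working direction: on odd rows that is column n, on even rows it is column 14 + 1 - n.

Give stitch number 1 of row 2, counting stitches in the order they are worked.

For row 2: chart row = ((2-1) mod 6) + 1 = 2; this is a WS (even) row.
Chart row 2 tiled across columns 1-14: P K K K P K K K P K K K P K
WS row: flip the tiled sequence (start at column 14) and apply K<->P; YO and K2TOG stay.
Row 2 as worked: P K P P P K P P P K P P P K
Counting 1 along the worked row gives P.

== STITCH ==
P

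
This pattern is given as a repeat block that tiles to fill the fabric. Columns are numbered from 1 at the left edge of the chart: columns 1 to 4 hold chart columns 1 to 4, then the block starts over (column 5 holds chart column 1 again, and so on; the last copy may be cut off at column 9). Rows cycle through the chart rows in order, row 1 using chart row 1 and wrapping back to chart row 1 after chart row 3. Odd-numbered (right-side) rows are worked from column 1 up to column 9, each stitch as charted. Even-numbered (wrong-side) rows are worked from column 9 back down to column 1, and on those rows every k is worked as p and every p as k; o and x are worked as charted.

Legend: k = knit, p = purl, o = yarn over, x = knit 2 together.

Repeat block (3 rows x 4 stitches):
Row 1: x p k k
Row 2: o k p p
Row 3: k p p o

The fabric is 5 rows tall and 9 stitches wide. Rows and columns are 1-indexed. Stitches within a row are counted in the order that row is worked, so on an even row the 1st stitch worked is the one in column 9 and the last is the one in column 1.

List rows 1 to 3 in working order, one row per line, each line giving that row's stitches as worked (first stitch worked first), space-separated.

== ROWS AS WORKED ==
x p k k x p k k x
o k k p o k k p o
k p p o k p p o k

Derivation:
Row 1: chart row 1, RS - tile across columns 1-9 and work as-is.
Row 2: chart row 2, WS - tiled (columns 1-9): o k p p o k p p o; work from column 9 back to 1 with k<->p swapped.
Row 3: chart row 3, RS - tile across columns 1-9 and work as-is.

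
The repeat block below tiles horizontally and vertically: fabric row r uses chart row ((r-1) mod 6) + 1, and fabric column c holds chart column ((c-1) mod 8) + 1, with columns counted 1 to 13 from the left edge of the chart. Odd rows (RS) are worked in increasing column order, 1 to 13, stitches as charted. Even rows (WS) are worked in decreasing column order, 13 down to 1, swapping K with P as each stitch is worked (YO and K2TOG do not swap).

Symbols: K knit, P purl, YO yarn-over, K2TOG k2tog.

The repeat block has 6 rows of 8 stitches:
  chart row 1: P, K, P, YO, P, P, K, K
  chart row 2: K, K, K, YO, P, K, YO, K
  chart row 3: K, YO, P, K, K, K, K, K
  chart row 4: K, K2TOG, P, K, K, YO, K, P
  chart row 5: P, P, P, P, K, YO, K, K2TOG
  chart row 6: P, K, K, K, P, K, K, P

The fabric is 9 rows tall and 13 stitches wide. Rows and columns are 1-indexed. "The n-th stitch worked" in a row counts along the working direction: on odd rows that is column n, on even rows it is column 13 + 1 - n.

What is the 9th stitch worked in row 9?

For row 9: chart row = ((9-1) mod 6) + 1 = 3; this is a RS (odd) row.
Chart row 3 tiled across columns 1-13: K YO P K K K K K K YO P K K
RS row: no reversal, no swap; stitch n worked = column n.
Stitch 9 in working order -> K

Result:
K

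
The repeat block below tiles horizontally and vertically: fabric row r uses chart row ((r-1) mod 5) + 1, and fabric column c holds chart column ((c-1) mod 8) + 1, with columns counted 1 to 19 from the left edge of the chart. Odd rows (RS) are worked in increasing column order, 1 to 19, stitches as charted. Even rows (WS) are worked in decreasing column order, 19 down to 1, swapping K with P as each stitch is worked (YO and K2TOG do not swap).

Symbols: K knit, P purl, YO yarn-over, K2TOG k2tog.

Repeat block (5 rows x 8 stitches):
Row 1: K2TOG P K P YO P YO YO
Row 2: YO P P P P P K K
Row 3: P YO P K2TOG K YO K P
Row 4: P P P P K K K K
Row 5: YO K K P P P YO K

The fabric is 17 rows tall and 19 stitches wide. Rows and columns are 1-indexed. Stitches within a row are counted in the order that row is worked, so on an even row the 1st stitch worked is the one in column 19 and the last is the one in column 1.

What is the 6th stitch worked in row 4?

Result:
P

Derivation:
For row 4: chart row = ((4-1) mod 5) + 1 = 4; this is a WS (even) row.
Chart row 4 tiled across columns 1-19: P P P P K K K K P P P P K K K K P P P
WS row: flip the tiled sequence (start at column 19) and apply K<->P; YO and K2TOG stay.
Row 4 as worked: K K K P P P P K K K K P P P P K K K K
Counting 6 along the worked row gives P.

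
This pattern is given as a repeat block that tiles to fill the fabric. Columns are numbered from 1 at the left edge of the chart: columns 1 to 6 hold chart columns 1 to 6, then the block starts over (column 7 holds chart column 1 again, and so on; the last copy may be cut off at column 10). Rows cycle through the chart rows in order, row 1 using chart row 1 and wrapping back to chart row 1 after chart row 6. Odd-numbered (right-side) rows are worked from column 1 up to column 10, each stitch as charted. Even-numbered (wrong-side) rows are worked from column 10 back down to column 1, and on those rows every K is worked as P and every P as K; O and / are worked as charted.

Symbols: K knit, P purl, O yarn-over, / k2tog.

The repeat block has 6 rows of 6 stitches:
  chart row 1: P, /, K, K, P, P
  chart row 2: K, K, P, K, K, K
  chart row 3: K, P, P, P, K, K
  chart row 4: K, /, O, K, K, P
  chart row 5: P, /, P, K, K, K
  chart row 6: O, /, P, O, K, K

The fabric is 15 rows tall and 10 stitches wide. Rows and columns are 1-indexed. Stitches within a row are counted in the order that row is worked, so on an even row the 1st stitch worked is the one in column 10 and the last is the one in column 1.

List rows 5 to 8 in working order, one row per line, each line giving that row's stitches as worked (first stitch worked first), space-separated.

Row 5: chart row 5, RS - tile across columns 1-10 and work as-is.
Row 6: chart row 6, WS - tiled (columns 1-10): O / P O K K O / P O; work from column 10 back to 1 with K<->P swapped.
Row 7: chart row 1, RS - tile across columns 1-10 and work as-is.
Row 8: chart row 2, WS - tiled (columns 1-10): K K P K K K K K P K; work from column 10 back to 1 with K<->P swapped.

== ROWS AS WORKED ==
P / P K K K P / P K
O K / O P P O K / O
P / K K P P P / K K
P K P P P P P K P P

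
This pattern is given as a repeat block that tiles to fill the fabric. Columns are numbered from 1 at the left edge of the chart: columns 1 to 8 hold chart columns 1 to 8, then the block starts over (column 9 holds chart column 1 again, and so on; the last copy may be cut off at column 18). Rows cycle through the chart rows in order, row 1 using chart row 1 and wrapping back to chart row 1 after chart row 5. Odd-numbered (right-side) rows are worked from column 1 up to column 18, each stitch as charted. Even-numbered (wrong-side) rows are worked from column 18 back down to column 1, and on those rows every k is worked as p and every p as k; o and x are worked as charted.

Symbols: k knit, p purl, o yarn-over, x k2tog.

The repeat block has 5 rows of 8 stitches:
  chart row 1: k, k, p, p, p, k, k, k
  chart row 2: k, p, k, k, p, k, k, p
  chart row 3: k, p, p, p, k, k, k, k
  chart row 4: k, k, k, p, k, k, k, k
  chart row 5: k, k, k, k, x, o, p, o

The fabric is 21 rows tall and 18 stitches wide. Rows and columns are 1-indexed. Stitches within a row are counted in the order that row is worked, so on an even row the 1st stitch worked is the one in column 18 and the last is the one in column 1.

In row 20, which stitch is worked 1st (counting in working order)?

Stitch:
p

Derivation:
Row 20: (20-1) mod 5 = 4, so use chart row 5. Even row -> WS.
Chart row 5 tiled across columns 1-18: k k k k x o p o k k k k x o p o k k
Wrong side: read the tiled row from column 18 down to 1 and exchange k with p (leave o, x).
Row 20 as worked: p p o k o x p p p p o k o x p p p p
Stitch 1 in working order -> p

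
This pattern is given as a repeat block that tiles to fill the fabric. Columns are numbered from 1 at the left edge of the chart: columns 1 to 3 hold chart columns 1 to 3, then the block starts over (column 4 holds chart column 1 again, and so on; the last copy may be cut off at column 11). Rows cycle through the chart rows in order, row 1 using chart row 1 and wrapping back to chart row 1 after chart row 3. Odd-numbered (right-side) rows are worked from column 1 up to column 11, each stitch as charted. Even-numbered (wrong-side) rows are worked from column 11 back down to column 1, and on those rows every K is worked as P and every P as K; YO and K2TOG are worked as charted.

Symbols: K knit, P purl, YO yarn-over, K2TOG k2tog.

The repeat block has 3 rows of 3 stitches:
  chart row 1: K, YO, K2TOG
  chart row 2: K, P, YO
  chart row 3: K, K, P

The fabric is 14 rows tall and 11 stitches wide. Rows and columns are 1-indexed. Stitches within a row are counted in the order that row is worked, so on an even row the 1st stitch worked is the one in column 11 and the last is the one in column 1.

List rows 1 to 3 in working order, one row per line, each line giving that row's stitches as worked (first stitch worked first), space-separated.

Row 1: chart row 1, RS - tile across columns 1-11 and work as-is.
Row 2: chart row 2, WS - tiled (columns 1-11): K P YO K P YO K P YO K P; work from column 11 back to 1 with K<->P swapped.
Row 3: chart row 3, RS - tile across columns 1-11 and work as-is.

Rows as worked:
K YO K2TOG K YO K2TOG K YO K2TOG K YO
K P YO K P YO K P YO K P
K K P K K P K K P K K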